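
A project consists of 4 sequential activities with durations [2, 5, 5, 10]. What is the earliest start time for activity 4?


Activity 4 starts after activities 1 through 3 complete.
Predecessor durations: [2, 5, 5]
ES = 2 + 5 + 5 = 12

12


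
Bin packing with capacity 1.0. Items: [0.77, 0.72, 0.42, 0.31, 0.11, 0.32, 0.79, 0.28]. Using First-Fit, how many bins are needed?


Place items sequentially using First-Fit:
  Item 0.77 -> new Bin 1
  Item 0.72 -> new Bin 2
  Item 0.42 -> new Bin 3
  Item 0.31 -> Bin 3 (now 0.73)
  Item 0.11 -> Bin 1 (now 0.88)
  Item 0.32 -> new Bin 4
  Item 0.79 -> new Bin 5
  Item 0.28 -> Bin 2 (now 1.0)
Total bins used = 5

5


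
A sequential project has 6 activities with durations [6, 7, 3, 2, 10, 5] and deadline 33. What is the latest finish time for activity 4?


LF(activity 4) = deadline - sum of successor durations
Successors: activities 5 through 6 with durations [10, 5]
Sum of successor durations = 15
LF = 33 - 15 = 18

18


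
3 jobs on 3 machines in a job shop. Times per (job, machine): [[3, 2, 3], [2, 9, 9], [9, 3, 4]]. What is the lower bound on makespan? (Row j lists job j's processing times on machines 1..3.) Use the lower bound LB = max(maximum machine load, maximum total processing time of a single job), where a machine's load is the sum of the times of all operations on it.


Machine loads:
  Machine 1: 3 + 2 + 9 = 14
  Machine 2: 2 + 9 + 3 = 14
  Machine 3: 3 + 9 + 4 = 16
Max machine load = 16
Job totals:
  Job 1: 8
  Job 2: 20
  Job 3: 16
Max job total = 20
Lower bound = max(16, 20) = 20

20


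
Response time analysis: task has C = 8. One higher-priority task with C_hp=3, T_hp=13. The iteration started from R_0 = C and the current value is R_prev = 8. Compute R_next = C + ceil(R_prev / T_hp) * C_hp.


R_next = C + ceil(R_prev / T_hp) * C_hp
ceil(8 / 13) = ceil(0.6154) = 1
Interference = 1 * 3 = 3
R_next = 8 + 3 = 11

11


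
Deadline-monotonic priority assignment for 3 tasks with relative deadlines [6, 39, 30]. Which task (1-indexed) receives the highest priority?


Sort tasks by relative deadline (ascending):
  Task 1: deadline = 6
  Task 3: deadline = 30
  Task 2: deadline = 39
Priority order (highest first): [1, 3, 2]
Highest priority task = 1

1


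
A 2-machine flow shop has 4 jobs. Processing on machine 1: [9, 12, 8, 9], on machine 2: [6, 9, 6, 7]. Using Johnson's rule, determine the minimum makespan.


Apply Johnson's rule:
  Group 1 (a <= b): []
  Group 2 (a > b): [(2, 12, 9), (4, 9, 7), (1, 9, 6), (3, 8, 6)]
Optimal job order: [2, 4, 1, 3]
Schedule:
  Job 2: M1 done at 12, M2 done at 21
  Job 4: M1 done at 21, M2 done at 28
  Job 1: M1 done at 30, M2 done at 36
  Job 3: M1 done at 38, M2 done at 44
Makespan = 44

44


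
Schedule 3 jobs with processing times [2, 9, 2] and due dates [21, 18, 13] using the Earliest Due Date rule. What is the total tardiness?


Sort by due date (EDD order): [(2, 13), (9, 18), (2, 21)]
Compute completion times and tardiness:
  Job 1: p=2, d=13, C=2, tardiness=max(0,2-13)=0
  Job 2: p=9, d=18, C=11, tardiness=max(0,11-18)=0
  Job 3: p=2, d=21, C=13, tardiness=max(0,13-21)=0
Total tardiness = 0

0


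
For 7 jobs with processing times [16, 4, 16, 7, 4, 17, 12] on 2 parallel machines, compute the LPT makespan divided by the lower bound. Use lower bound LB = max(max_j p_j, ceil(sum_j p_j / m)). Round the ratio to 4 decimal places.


LPT order: [17, 16, 16, 12, 7, 4, 4]
Machine loads after assignment: [40, 36]
LPT makespan = 40
Lower bound = max(max_job, ceil(total/2)) = max(17, 38) = 38
Ratio = 40 / 38 = 1.0526

1.0526


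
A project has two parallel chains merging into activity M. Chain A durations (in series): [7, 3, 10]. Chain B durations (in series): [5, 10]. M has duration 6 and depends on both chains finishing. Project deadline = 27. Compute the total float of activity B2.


Forward pass: ES(B2) = sum of predecessors on chain B = 5
EF = ES + duration = 5 + 10 = 15
Backward pass: LF(M) = deadline = 27; LS(M) = 27 - 6 = 21
LF(B2) = LS(M) - sum(successors on chain B) = 21 - 0 = 21
LS = LF - duration = 21 - 10 = 11
Total float = LS - ES = 11 - 5 = 6

6


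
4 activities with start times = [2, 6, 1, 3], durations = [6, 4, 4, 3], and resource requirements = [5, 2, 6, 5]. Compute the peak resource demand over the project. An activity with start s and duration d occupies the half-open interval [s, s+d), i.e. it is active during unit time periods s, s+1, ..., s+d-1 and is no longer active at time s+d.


Each activity i is active on [start_i, start_i + duration_i).
Compute total resource usage per time slot:
  t=0: active resources = [], total = 0
  t=1: active resources = [6], total = 6
  t=2: active resources = [5, 6], total = 11
  t=3: active resources = [5, 6, 5], total = 16
  t=4: active resources = [5, 6, 5], total = 16
  t=5: active resources = [5, 5], total = 10
  t=6: active resources = [5, 2], total = 7
  t=7: active resources = [5, 2], total = 7
  t=8: active resources = [2], total = 2
  t=9: active resources = [2], total = 2
Peak resource demand = 16

16


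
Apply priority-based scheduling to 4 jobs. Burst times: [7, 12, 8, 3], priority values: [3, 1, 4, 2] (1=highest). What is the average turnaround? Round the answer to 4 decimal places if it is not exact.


Sort by priority (ascending = highest first):
Order: [(1, 12), (2, 3), (3, 7), (4, 8)]
Completion times:
  Priority 1, burst=12, C=12
  Priority 2, burst=3, C=15
  Priority 3, burst=7, C=22
  Priority 4, burst=8, C=30
Average turnaround = 79/4 = 19.75

19.75


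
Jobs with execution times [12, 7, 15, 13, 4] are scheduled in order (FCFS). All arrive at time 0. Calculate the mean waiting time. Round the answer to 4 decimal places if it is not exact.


FCFS order (as given): [12, 7, 15, 13, 4]
Waiting times:
  Job 1: wait = 0
  Job 2: wait = 12
  Job 3: wait = 19
  Job 4: wait = 34
  Job 5: wait = 47
Sum of waiting times = 112
Average waiting time = 112/5 = 22.4

22.4


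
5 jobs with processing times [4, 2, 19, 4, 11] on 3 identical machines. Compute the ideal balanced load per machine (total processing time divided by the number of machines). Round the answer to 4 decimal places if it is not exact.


Total processing time = 4 + 2 + 19 + 4 + 11 = 40
Number of machines = 3
Ideal balanced load = 40 / 3 = 13.3333

13.3333


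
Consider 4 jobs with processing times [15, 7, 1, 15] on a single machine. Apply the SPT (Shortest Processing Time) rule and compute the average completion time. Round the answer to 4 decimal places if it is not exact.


Sort jobs by processing time (SPT order): [1, 7, 15, 15]
Compute completion times sequentially:
  Job 1: processing = 1, completes at 1
  Job 2: processing = 7, completes at 8
  Job 3: processing = 15, completes at 23
  Job 4: processing = 15, completes at 38
Sum of completion times = 70
Average completion time = 70/4 = 17.5

17.5


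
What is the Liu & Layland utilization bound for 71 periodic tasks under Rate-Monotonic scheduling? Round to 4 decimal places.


Compute 2^(1/71) = 1.0098104463
Subtract 1: 1.0098104463 - 1 = 0.0098104463
Multiply by n: 71 * 0.0098104463 = 0.6965416873
Round to 4 dp: 0.6965

0.6965


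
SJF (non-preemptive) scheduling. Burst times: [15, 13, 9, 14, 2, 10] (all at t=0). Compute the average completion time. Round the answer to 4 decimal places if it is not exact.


SJF order (ascending): [2, 9, 10, 13, 14, 15]
Completion times:
  Job 1: burst=2, C=2
  Job 2: burst=9, C=11
  Job 3: burst=10, C=21
  Job 4: burst=13, C=34
  Job 5: burst=14, C=48
  Job 6: burst=15, C=63
Average completion = 179/6 = 29.8333

29.8333


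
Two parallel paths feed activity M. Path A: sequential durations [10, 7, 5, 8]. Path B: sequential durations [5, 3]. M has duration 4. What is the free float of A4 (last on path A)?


ES(A4) = sum of predecessors on chain A = 22
EF(A4) = ES + duration = 22 + 8 = 30
Successor of A4 is M. ES(M) = max(sum(A), sum(B)) = max(30, 8) = 30
Free float = ES(successor) - EF(current) = 30 - 30 = 0

0


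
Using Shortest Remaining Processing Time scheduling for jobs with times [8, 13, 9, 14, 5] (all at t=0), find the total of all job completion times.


Since all jobs arrive at t=0, SRPT equals SPT ordering.
SPT order: [5, 8, 9, 13, 14]
Completion times:
  Job 1: p=5, C=5
  Job 2: p=8, C=13
  Job 3: p=9, C=22
  Job 4: p=13, C=35
  Job 5: p=14, C=49
Total completion time = 5 + 13 + 22 + 35 + 49 = 124

124


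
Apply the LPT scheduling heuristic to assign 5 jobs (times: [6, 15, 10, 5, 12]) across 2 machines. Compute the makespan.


Sort jobs in decreasing order (LPT): [15, 12, 10, 6, 5]
Assign each job to the least loaded machine:
  Machine 1: jobs [15, 6, 5], load = 26
  Machine 2: jobs [12, 10], load = 22
Makespan = max load = 26

26


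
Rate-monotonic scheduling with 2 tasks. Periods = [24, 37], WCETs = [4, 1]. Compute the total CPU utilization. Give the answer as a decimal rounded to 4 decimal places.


Compute individual utilizations (exact fractions):
  Task 1: C/T = 4/24 = 1/6 (approx. 0.1667)
  Task 2: C/T = 1/37 (approx. 0.027)
Total utilization U = 1/6 + 1/37 = 43/222
Rounded to 4 decimal places: U = 0.1937
RM (Liu & Layland) bound for 2 tasks = 0.828427; compare with U = 43/222 (approx. 0.193694)
U <= bound, so schedulable by RM sufficient condition.

0.1937


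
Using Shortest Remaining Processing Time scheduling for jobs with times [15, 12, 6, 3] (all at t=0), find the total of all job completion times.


Since all jobs arrive at t=0, SRPT equals SPT ordering.
SPT order: [3, 6, 12, 15]
Completion times:
  Job 1: p=3, C=3
  Job 2: p=6, C=9
  Job 3: p=12, C=21
  Job 4: p=15, C=36
Total completion time = 3 + 9 + 21 + 36 = 69

69


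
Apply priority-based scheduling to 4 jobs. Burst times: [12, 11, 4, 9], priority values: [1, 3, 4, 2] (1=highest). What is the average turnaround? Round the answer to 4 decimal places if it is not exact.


Sort by priority (ascending = highest first):
Order: [(1, 12), (2, 9), (3, 11), (4, 4)]
Completion times:
  Priority 1, burst=12, C=12
  Priority 2, burst=9, C=21
  Priority 3, burst=11, C=32
  Priority 4, burst=4, C=36
Average turnaround = 101/4 = 25.25

25.25


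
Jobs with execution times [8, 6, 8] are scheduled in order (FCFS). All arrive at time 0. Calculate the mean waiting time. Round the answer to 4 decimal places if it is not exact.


FCFS order (as given): [8, 6, 8]
Waiting times:
  Job 1: wait = 0
  Job 2: wait = 8
  Job 3: wait = 14
Sum of waiting times = 22
Average waiting time = 22/3 = 7.3333

7.3333


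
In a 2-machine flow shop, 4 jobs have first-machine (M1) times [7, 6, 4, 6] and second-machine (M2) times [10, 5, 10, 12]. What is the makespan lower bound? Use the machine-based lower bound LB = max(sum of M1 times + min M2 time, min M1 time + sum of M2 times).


LB1 = sum(M1 times) + min(M2 times) = 23 + 5 = 28
LB2 = min(M1 times) + sum(M2 times) = 4 + 37 = 41
Lower bound = max(LB1, LB2) = max(28, 41) = 41

41


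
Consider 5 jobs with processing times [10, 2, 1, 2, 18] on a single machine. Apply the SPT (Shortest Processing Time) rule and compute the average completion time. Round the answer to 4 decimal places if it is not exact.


Sort jobs by processing time (SPT order): [1, 2, 2, 10, 18]
Compute completion times sequentially:
  Job 1: processing = 1, completes at 1
  Job 2: processing = 2, completes at 3
  Job 3: processing = 2, completes at 5
  Job 4: processing = 10, completes at 15
  Job 5: processing = 18, completes at 33
Sum of completion times = 57
Average completion time = 57/5 = 11.4

11.4


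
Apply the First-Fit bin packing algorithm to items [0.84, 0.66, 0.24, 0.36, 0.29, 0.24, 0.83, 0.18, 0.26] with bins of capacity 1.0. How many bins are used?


Place items sequentially using First-Fit:
  Item 0.84 -> new Bin 1
  Item 0.66 -> new Bin 2
  Item 0.24 -> Bin 2 (now 0.9)
  Item 0.36 -> new Bin 3
  Item 0.29 -> Bin 3 (now 0.65)
  Item 0.24 -> Bin 3 (now 0.89)
  Item 0.83 -> new Bin 4
  Item 0.18 -> new Bin 5
  Item 0.26 -> Bin 5 (now 0.44)
Total bins used = 5

5


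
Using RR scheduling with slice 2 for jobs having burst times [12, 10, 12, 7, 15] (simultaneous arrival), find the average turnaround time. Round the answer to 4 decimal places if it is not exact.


Time quantum = 2
Execution trace:
  J1 runs 2 units, time = 2
  J2 runs 2 units, time = 4
  J3 runs 2 units, time = 6
  J4 runs 2 units, time = 8
  J5 runs 2 units, time = 10
  J1 runs 2 units, time = 12
  J2 runs 2 units, time = 14
  J3 runs 2 units, time = 16
  J4 runs 2 units, time = 18
  J5 runs 2 units, time = 20
  J1 runs 2 units, time = 22
  J2 runs 2 units, time = 24
  J3 runs 2 units, time = 26
  J4 runs 2 units, time = 28
  J5 runs 2 units, time = 30
  J1 runs 2 units, time = 32
  J2 runs 2 units, time = 34
  J3 runs 2 units, time = 36
  J4 runs 1 units, time = 37
  J5 runs 2 units, time = 39
  J1 runs 2 units, time = 41
  J2 runs 2 units, time = 43
  J3 runs 2 units, time = 45
  J5 runs 2 units, time = 47
  J1 runs 2 units, time = 49
  J3 runs 2 units, time = 51
  J5 runs 2 units, time = 53
  J5 runs 2 units, time = 55
  J5 runs 1 units, time = 56
Finish times: [49, 43, 51, 37, 56]
Average turnaround = 236/5 = 47.2

47.2


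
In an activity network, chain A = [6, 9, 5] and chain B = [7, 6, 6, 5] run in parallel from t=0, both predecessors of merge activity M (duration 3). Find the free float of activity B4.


ES(B4) = sum of predecessors on chain B = 19
EF(B4) = ES + duration = 19 + 5 = 24
Successor of B4 is M. ES(M) = max(sum(A), sum(B)) = max(20, 24) = 24
Free float = ES(successor) - EF(current) = 24 - 24 = 0

0


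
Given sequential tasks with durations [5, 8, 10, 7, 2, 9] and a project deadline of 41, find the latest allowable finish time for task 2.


LF(activity 2) = deadline - sum of successor durations
Successors: activities 3 through 6 with durations [10, 7, 2, 9]
Sum of successor durations = 28
LF = 41 - 28 = 13

13


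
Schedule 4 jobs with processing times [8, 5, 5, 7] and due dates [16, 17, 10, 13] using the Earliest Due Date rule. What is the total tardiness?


Sort by due date (EDD order): [(5, 10), (7, 13), (8, 16), (5, 17)]
Compute completion times and tardiness:
  Job 1: p=5, d=10, C=5, tardiness=max(0,5-10)=0
  Job 2: p=7, d=13, C=12, tardiness=max(0,12-13)=0
  Job 3: p=8, d=16, C=20, tardiness=max(0,20-16)=4
  Job 4: p=5, d=17, C=25, tardiness=max(0,25-17)=8
Total tardiness = 12

12


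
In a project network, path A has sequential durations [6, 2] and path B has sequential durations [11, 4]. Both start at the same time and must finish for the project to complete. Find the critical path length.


Path A total = 6 + 2 = 8
Path B total = 11 + 4 = 15
Critical path = longest path = max(8, 15) = 15

15


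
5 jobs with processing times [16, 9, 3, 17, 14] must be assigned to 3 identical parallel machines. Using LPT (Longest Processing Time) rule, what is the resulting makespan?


Sort jobs in decreasing order (LPT): [17, 16, 14, 9, 3]
Assign each job to the least loaded machine:
  Machine 1: jobs [17], load = 17
  Machine 2: jobs [16, 3], load = 19
  Machine 3: jobs [14, 9], load = 23
Makespan = max load = 23

23


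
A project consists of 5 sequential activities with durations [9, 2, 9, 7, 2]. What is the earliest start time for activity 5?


Activity 5 starts after activities 1 through 4 complete.
Predecessor durations: [9, 2, 9, 7]
ES = 9 + 2 + 9 + 7 = 27

27


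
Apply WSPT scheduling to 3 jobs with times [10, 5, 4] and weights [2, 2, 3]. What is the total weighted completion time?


Compute p/w ratios and sort ascending (WSPT): [(4, 3), (5, 2), (10, 2)]
Compute weighted completion times:
  Job (p=4,w=3): C=4, w*C=3*4=12
  Job (p=5,w=2): C=9, w*C=2*9=18
  Job (p=10,w=2): C=19, w*C=2*19=38
Total weighted completion time = 68

68


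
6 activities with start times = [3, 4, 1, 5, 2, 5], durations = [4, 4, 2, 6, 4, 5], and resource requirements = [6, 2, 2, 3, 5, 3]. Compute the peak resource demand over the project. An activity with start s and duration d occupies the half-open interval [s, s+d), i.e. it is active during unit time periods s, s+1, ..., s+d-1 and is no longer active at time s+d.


Each activity i is active on [start_i, start_i + duration_i).
Compute total resource usage per time slot:
  t=0: active resources = [], total = 0
  t=1: active resources = [2], total = 2
  t=2: active resources = [2, 5], total = 7
  t=3: active resources = [6, 5], total = 11
  t=4: active resources = [6, 2, 5], total = 13
  t=5: active resources = [6, 2, 3, 5, 3], total = 19
  t=6: active resources = [6, 2, 3, 3], total = 14
  t=7: active resources = [2, 3, 3], total = 8
  t=8: active resources = [3, 3], total = 6
  t=9: active resources = [3, 3], total = 6
  t=10: active resources = [3], total = 3
Peak resource demand = 19

19


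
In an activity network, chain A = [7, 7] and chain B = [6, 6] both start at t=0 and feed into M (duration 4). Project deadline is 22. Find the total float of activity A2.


Forward pass: ES(A2) = sum of predecessors on chain A = 7
EF = ES + duration = 7 + 7 = 14
Backward pass: LF(M) = deadline = 22; LS(M) = 22 - 4 = 18
LF(A2) = LS(M) - sum(successors on chain A) = 18 - 0 = 18
LS = LF - duration = 18 - 7 = 11
Total float = LS - ES = 11 - 7 = 4

4


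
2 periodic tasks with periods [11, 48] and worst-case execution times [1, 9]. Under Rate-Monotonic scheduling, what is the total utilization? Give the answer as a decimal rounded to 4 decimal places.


Compute individual utilizations (exact fractions):
  Task 1: C/T = 1/11 (approx. 0.0909)
  Task 2: C/T = 9/48 = 3/16 (approx. 0.1875)
Total utilization U = 1/11 + 3/16 = 49/176
Rounded to 4 decimal places: U = 0.2784
RM (Liu & Layland) bound for 2 tasks = 0.828427; compare with U = 49/176 (approx. 0.278409)
U <= bound, so schedulable by RM sufficient condition.

0.2784


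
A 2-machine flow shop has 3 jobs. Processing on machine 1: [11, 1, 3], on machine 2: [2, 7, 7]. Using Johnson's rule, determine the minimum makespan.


Apply Johnson's rule:
  Group 1 (a <= b): [(2, 1, 7), (3, 3, 7)]
  Group 2 (a > b): [(1, 11, 2)]
Optimal job order: [2, 3, 1]
Schedule:
  Job 2: M1 done at 1, M2 done at 8
  Job 3: M1 done at 4, M2 done at 15
  Job 1: M1 done at 15, M2 done at 17
Makespan = 17

17


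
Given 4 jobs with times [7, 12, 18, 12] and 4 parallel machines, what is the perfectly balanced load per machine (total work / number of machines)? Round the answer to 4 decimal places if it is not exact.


Total processing time = 7 + 12 + 18 + 12 = 49
Number of machines = 4
Ideal balanced load = 49 / 4 = 12.25

12.25


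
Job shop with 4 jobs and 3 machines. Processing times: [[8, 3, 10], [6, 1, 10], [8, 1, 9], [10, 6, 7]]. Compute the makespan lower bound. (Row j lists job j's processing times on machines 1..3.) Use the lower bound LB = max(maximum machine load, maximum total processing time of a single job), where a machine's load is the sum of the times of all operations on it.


Machine loads:
  Machine 1: 8 + 6 + 8 + 10 = 32
  Machine 2: 3 + 1 + 1 + 6 = 11
  Machine 3: 10 + 10 + 9 + 7 = 36
Max machine load = 36
Job totals:
  Job 1: 21
  Job 2: 17
  Job 3: 18
  Job 4: 23
Max job total = 23
Lower bound = max(36, 23) = 36

36


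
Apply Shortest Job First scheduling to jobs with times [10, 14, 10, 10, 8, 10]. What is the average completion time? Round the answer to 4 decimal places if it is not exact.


SJF order (ascending): [8, 10, 10, 10, 10, 14]
Completion times:
  Job 1: burst=8, C=8
  Job 2: burst=10, C=18
  Job 3: burst=10, C=28
  Job 4: burst=10, C=38
  Job 5: burst=10, C=48
  Job 6: burst=14, C=62
Average completion = 202/6 = 33.6667

33.6667


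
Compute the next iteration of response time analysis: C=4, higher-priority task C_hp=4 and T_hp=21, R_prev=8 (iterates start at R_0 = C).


R_next = C + ceil(R_prev / T_hp) * C_hp
ceil(8 / 21) = ceil(0.381) = 1
Interference = 1 * 4 = 4
R_next = 4 + 4 = 8
R_next = R_prev, so the iteration has converged (response time = 8).

8


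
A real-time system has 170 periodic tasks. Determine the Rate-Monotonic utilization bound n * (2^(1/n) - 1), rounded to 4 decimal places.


Compute 2^(1/170) = 1.0040856600
Subtract 1: 1.0040856600 - 1 = 0.0040856600
Multiply by n: 170 * 0.0040856600 = 0.6945622000
Round to 4 dp: 0.6946

0.6946


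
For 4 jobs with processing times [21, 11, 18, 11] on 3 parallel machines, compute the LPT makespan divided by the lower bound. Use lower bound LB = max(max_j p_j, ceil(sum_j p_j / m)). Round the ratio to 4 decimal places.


LPT order: [21, 18, 11, 11]
Machine loads after assignment: [21, 18, 22]
LPT makespan = 22
Lower bound = max(max_job, ceil(total/3)) = max(21, 21) = 21
Ratio = 22 / 21 = 1.0476

1.0476


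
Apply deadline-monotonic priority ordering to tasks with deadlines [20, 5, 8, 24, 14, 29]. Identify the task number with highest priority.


Sort tasks by relative deadline (ascending):
  Task 2: deadline = 5
  Task 3: deadline = 8
  Task 5: deadline = 14
  Task 1: deadline = 20
  Task 4: deadline = 24
  Task 6: deadline = 29
Priority order (highest first): [2, 3, 5, 1, 4, 6]
Highest priority task = 2

2


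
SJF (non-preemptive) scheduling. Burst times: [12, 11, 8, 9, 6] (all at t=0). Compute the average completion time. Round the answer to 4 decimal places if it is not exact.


SJF order (ascending): [6, 8, 9, 11, 12]
Completion times:
  Job 1: burst=6, C=6
  Job 2: burst=8, C=14
  Job 3: burst=9, C=23
  Job 4: burst=11, C=34
  Job 5: burst=12, C=46
Average completion = 123/5 = 24.6

24.6


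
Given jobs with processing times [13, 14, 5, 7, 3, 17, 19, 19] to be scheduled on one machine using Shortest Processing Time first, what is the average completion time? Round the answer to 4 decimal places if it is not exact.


Sort jobs by processing time (SPT order): [3, 5, 7, 13, 14, 17, 19, 19]
Compute completion times sequentially:
  Job 1: processing = 3, completes at 3
  Job 2: processing = 5, completes at 8
  Job 3: processing = 7, completes at 15
  Job 4: processing = 13, completes at 28
  Job 5: processing = 14, completes at 42
  Job 6: processing = 17, completes at 59
  Job 7: processing = 19, completes at 78
  Job 8: processing = 19, completes at 97
Sum of completion times = 330
Average completion time = 330/8 = 41.25

41.25


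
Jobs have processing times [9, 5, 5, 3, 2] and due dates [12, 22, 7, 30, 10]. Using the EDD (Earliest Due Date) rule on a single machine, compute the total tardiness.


Sort by due date (EDD order): [(5, 7), (2, 10), (9, 12), (5, 22), (3, 30)]
Compute completion times and tardiness:
  Job 1: p=5, d=7, C=5, tardiness=max(0,5-7)=0
  Job 2: p=2, d=10, C=7, tardiness=max(0,7-10)=0
  Job 3: p=9, d=12, C=16, tardiness=max(0,16-12)=4
  Job 4: p=5, d=22, C=21, tardiness=max(0,21-22)=0
  Job 5: p=3, d=30, C=24, tardiness=max(0,24-30)=0
Total tardiness = 4

4


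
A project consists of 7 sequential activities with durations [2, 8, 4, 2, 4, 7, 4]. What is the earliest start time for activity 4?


Activity 4 starts after activities 1 through 3 complete.
Predecessor durations: [2, 8, 4]
ES = 2 + 8 + 4 = 14

14


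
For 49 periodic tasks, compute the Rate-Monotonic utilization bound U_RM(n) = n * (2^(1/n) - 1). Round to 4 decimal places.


Compute 2^(1/49) = 1.0142463870
Subtract 1: 1.0142463870 - 1 = 0.0142463870
Multiply by n: 49 * 0.0142463870 = 0.6980729630
Round to 4 dp: 0.6981

0.6981


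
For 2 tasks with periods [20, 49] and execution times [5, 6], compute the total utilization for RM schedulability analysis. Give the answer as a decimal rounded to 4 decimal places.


Compute individual utilizations (exact fractions):
  Task 1: C/T = 5/20 = 1/4 (approx. 0.25)
  Task 2: C/T = 6/49 (approx. 0.1224)
Total utilization U = 1/4 + 6/49 = 73/196
Rounded to 4 decimal places: U = 0.3724
RM (Liu & Layland) bound for 2 tasks = 0.828427; compare with U = 73/196 (approx. 0.372449)
U <= bound, so schedulable by RM sufficient condition.

0.3724


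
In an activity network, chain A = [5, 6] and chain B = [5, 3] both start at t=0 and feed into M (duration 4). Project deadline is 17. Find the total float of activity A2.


Forward pass: ES(A2) = sum of predecessors on chain A = 5
EF = ES + duration = 5 + 6 = 11
Backward pass: LF(M) = deadline = 17; LS(M) = 17 - 4 = 13
LF(A2) = LS(M) - sum(successors on chain A) = 13 - 0 = 13
LS = LF - duration = 13 - 6 = 7
Total float = LS - ES = 7 - 5 = 2

2


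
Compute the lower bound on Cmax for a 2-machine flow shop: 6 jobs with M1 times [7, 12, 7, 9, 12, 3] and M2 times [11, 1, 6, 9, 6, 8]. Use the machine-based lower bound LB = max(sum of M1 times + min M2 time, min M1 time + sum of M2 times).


LB1 = sum(M1 times) + min(M2 times) = 50 + 1 = 51
LB2 = min(M1 times) + sum(M2 times) = 3 + 41 = 44
Lower bound = max(LB1, LB2) = max(51, 44) = 51

51


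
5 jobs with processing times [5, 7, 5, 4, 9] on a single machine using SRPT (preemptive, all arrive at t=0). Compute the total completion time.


Since all jobs arrive at t=0, SRPT equals SPT ordering.
SPT order: [4, 5, 5, 7, 9]
Completion times:
  Job 1: p=4, C=4
  Job 2: p=5, C=9
  Job 3: p=5, C=14
  Job 4: p=7, C=21
  Job 5: p=9, C=30
Total completion time = 4 + 9 + 14 + 21 + 30 = 78

78


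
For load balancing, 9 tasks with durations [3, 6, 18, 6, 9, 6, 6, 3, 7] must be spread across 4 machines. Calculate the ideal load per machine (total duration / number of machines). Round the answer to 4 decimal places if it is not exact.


Total processing time = 3 + 6 + 18 + 6 + 9 + 6 + 6 + 3 + 7 = 64
Number of machines = 4
Ideal balanced load = 64 / 4 = 16.0

16.0


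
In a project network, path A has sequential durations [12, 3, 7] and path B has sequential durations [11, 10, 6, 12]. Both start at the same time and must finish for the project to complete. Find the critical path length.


Path A total = 12 + 3 + 7 = 22
Path B total = 11 + 10 + 6 + 12 = 39
Critical path = longest path = max(22, 39) = 39

39


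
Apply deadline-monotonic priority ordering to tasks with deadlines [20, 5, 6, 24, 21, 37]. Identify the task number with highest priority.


Sort tasks by relative deadline (ascending):
  Task 2: deadline = 5
  Task 3: deadline = 6
  Task 1: deadline = 20
  Task 5: deadline = 21
  Task 4: deadline = 24
  Task 6: deadline = 37
Priority order (highest first): [2, 3, 1, 5, 4, 6]
Highest priority task = 2

2


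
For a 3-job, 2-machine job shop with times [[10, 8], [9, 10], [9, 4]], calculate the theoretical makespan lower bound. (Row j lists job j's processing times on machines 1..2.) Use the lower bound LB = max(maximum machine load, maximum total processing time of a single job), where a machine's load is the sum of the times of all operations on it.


Machine loads:
  Machine 1: 10 + 9 + 9 = 28
  Machine 2: 8 + 10 + 4 = 22
Max machine load = 28
Job totals:
  Job 1: 18
  Job 2: 19
  Job 3: 13
Max job total = 19
Lower bound = max(28, 19) = 28

28


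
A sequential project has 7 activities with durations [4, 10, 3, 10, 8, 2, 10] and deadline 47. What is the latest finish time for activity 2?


LF(activity 2) = deadline - sum of successor durations
Successors: activities 3 through 7 with durations [3, 10, 8, 2, 10]
Sum of successor durations = 33
LF = 47 - 33 = 14

14


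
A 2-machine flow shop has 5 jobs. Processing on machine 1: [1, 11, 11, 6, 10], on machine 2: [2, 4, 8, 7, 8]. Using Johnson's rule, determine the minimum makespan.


Apply Johnson's rule:
  Group 1 (a <= b): [(1, 1, 2), (4, 6, 7)]
  Group 2 (a > b): [(3, 11, 8), (5, 10, 8), (2, 11, 4)]
Optimal job order: [1, 4, 3, 5, 2]
Schedule:
  Job 1: M1 done at 1, M2 done at 3
  Job 4: M1 done at 7, M2 done at 14
  Job 3: M1 done at 18, M2 done at 26
  Job 5: M1 done at 28, M2 done at 36
  Job 2: M1 done at 39, M2 done at 43
Makespan = 43

43


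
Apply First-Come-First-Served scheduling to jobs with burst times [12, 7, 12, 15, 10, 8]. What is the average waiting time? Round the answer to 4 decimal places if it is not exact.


FCFS order (as given): [12, 7, 12, 15, 10, 8]
Waiting times:
  Job 1: wait = 0
  Job 2: wait = 12
  Job 3: wait = 19
  Job 4: wait = 31
  Job 5: wait = 46
  Job 6: wait = 56
Sum of waiting times = 164
Average waiting time = 164/6 = 27.3333

27.3333


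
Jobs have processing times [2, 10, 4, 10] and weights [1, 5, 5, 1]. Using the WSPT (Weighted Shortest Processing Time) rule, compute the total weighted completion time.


Compute p/w ratios and sort ascending (WSPT): [(4, 5), (2, 1), (10, 5), (10, 1)]
Compute weighted completion times:
  Job (p=4,w=5): C=4, w*C=5*4=20
  Job (p=2,w=1): C=6, w*C=1*6=6
  Job (p=10,w=5): C=16, w*C=5*16=80
  Job (p=10,w=1): C=26, w*C=1*26=26
Total weighted completion time = 132

132


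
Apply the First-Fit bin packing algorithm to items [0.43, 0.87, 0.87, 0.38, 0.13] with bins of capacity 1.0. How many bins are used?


Place items sequentially using First-Fit:
  Item 0.43 -> new Bin 1
  Item 0.87 -> new Bin 2
  Item 0.87 -> new Bin 3
  Item 0.38 -> Bin 1 (now 0.81)
  Item 0.13 -> Bin 1 (now 0.94)
Total bins used = 3

3


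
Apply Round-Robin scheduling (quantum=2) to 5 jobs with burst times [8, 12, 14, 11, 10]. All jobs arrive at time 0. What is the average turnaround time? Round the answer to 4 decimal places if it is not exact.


Time quantum = 2
Execution trace:
  J1 runs 2 units, time = 2
  J2 runs 2 units, time = 4
  J3 runs 2 units, time = 6
  J4 runs 2 units, time = 8
  J5 runs 2 units, time = 10
  J1 runs 2 units, time = 12
  J2 runs 2 units, time = 14
  J3 runs 2 units, time = 16
  J4 runs 2 units, time = 18
  J5 runs 2 units, time = 20
  J1 runs 2 units, time = 22
  J2 runs 2 units, time = 24
  J3 runs 2 units, time = 26
  J4 runs 2 units, time = 28
  J5 runs 2 units, time = 30
  J1 runs 2 units, time = 32
  J2 runs 2 units, time = 34
  J3 runs 2 units, time = 36
  J4 runs 2 units, time = 38
  J5 runs 2 units, time = 40
  J2 runs 2 units, time = 42
  J3 runs 2 units, time = 44
  J4 runs 2 units, time = 46
  J5 runs 2 units, time = 48
  J2 runs 2 units, time = 50
  J3 runs 2 units, time = 52
  J4 runs 1 units, time = 53
  J3 runs 2 units, time = 55
Finish times: [32, 50, 55, 53, 48]
Average turnaround = 238/5 = 47.6

47.6


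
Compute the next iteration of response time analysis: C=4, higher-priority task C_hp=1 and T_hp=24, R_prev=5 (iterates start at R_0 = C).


R_next = C + ceil(R_prev / T_hp) * C_hp
ceil(5 / 24) = ceil(0.2083) = 1
Interference = 1 * 1 = 1
R_next = 4 + 1 = 5
R_next = R_prev, so the iteration has converged (response time = 5).

5


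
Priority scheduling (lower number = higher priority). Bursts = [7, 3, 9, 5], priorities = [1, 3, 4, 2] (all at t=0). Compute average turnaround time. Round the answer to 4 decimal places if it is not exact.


Sort by priority (ascending = highest first):
Order: [(1, 7), (2, 5), (3, 3), (4, 9)]
Completion times:
  Priority 1, burst=7, C=7
  Priority 2, burst=5, C=12
  Priority 3, burst=3, C=15
  Priority 4, burst=9, C=24
Average turnaround = 58/4 = 14.5

14.5


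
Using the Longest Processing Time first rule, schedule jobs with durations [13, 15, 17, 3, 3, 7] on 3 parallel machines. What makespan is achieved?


Sort jobs in decreasing order (LPT): [17, 15, 13, 7, 3, 3]
Assign each job to the least loaded machine:
  Machine 1: jobs [17, 3], load = 20
  Machine 2: jobs [15, 3], load = 18
  Machine 3: jobs [13, 7], load = 20
Makespan = max load = 20

20


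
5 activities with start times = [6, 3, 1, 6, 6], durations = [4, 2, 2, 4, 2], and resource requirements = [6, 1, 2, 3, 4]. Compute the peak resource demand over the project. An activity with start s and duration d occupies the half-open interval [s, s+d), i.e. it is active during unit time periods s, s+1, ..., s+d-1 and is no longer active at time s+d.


Each activity i is active on [start_i, start_i + duration_i).
Compute total resource usage per time slot:
  t=0: active resources = [], total = 0
  t=1: active resources = [2], total = 2
  t=2: active resources = [2], total = 2
  t=3: active resources = [1], total = 1
  t=4: active resources = [1], total = 1
  t=5: active resources = [], total = 0
  t=6: active resources = [6, 3, 4], total = 13
  t=7: active resources = [6, 3, 4], total = 13
  t=8: active resources = [6, 3], total = 9
  t=9: active resources = [6, 3], total = 9
Peak resource demand = 13

13


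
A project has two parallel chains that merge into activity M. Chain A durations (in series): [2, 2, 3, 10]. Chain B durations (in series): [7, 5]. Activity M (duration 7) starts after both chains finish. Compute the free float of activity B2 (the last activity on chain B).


ES(B2) = sum of predecessors on chain B = 7
EF(B2) = ES + duration = 7 + 5 = 12
Successor of B2 is M. ES(M) = max(sum(A), sum(B)) = max(17, 12) = 17
Free float = ES(successor) - EF(current) = 17 - 12 = 5

5


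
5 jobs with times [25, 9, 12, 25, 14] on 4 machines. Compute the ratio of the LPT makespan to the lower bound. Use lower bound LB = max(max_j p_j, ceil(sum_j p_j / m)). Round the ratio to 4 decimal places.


LPT order: [25, 25, 14, 12, 9]
Machine loads after assignment: [25, 25, 14, 21]
LPT makespan = 25
Lower bound = max(max_job, ceil(total/4)) = max(25, 22) = 25
Ratio = 25 / 25 = 1.0

1.0


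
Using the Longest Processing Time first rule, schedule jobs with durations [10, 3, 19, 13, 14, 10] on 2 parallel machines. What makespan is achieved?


Sort jobs in decreasing order (LPT): [19, 14, 13, 10, 10, 3]
Assign each job to the least loaded machine:
  Machine 1: jobs [19, 10, 3], load = 32
  Machine 2: jobs [14, 13, 10], load = 37
Makespan = max load = 37

37


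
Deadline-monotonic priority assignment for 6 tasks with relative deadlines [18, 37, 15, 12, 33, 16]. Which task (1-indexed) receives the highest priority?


Sort tasks by relative deadline (ascending):
  Task 4: deadline = 12
  Task 3: deadline = 15
  Task 6: deadline = 16
  Task 1: deadline = 18
  Task 5: deadline = 33
  Task 2: deadline = 37
Priority order (highest first): [4, 3, 6, 1, 5, 2]
Highest priority task = 4

4


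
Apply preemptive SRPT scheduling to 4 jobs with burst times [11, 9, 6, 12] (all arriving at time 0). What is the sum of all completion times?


Since all jobs arrive at t=0, SRPT equals SPT ordering.
SPT order: [6, 9, 11, 12]
Completion times:
  Job 1: p=6, C=6
  Job 2: p=9, C=15
  Job 3: p=11, C=26
  Job 4: p=12, C=38
Total completion time = 6 + 15 + 26 + 38 = 85

85


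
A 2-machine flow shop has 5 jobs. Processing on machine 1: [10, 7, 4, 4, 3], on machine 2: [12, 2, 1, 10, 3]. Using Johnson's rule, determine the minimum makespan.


Apply Johnson's rule:
  Group 1 (a <= b): [(5, 3, 3), (4, 4, 10), (1, 10, 12)]
  Group 2 (a > b): [(2, 7, 2), (3, 4, 1)]
Optimal job order: [5, 4, 1, 2, 3]
Schedule:
  Job 5: M1 done at 3, M2 done at 6
  Job 4: M1 done at 7, M2 done at 17
  Job 1: M1 done at 17, M2 done at 29
  Job 2: M1 done at 24, M2 done at 31
  Job 3: M1 done at 28, M2 done at 32
Makespan = 32

32


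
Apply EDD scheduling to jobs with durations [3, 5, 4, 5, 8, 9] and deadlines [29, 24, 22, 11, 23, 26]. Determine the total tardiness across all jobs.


Sort by due date (EDD order): [(5, 11), (4, 22), (8, 23), (5, 24), (9, 26), (3, 29)]
Compute completion times and tardiness:
  Job 1: p=5, d=11, C=5, tardiness=max(0,5-11)=0
  Job 2: p=4, d=22, C=9, tardiness=max(0,9-22)=0
  Job 3: p=8, d=23, C=17, tardiness=max(0,17-23)=0
  Job 4: p=5, d=24, C=22, tardiness=max(0,22-24)=0
  Job 5: p=9, d=26, C=31, tardiness=max(0,31-26)=5
  Job 6: p=3, d=29, C=34, tardiness=max(0,34-29)=5
Total tardiness = 10

10


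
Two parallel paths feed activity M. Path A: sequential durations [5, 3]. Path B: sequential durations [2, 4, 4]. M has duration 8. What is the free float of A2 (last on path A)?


ES(A2) = sum of predecessors on chain A = 5
EF(A2) = ES + duration = 5 + 3 = 8
Successor of A2 is M. ES(M) = max(sum(A), sum(B)) = max(8, 10) = 10
Free float = ES(successor) - EF(current) = 10 - 8 = 2

2


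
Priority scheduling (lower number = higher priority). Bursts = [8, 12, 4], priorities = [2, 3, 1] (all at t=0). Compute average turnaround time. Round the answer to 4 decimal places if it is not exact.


Sort by priority (ascending = highest first):
Order: [(1, 4), (2, 8), (3, 12)]
Completion times:
  Priority 1, burst=4, C=4
  Priority 2, burst=8, C=12
  Priority 3, burst=12, C=24
Average turnaround = 40/3 = 13.3333

13.3333


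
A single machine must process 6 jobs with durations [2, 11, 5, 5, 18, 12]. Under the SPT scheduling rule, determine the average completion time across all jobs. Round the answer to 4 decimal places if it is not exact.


Sort jobs by processing time (SPT order): [2, 5, 5, 11, 12, 18]
Compute completion times sequentially:
  Job 1: processing = 2, completes at 2
  Job 2: processing = 5, completes at 7
  Job 3: processing = 5, completes at 12
  Job 4: processing = 11, completes at 23
  Job 5: processing = 12, completes at 35
  Job 6: processing = 18, completes at 53
Sum of completion times = 132
Average completion time = 132/6 = 22.0

22.0


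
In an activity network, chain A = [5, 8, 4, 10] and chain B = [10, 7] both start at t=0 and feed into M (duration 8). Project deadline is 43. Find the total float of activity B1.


Forward pass: ES(B1) = sum of predecessors on chain B = 0
EF = ES + duration = 0 + 10 = 10
Backward pass: LF(M) = deadline = 43; LS(M) = 43 - 8 = 35
LF(B1) = LS(M) - sum(successors on chain B) = 35 - 7 = 28
LS = LF - duration = 28 - 10 = 18
Total float = LS - ES = 18 - 0 = 18

18


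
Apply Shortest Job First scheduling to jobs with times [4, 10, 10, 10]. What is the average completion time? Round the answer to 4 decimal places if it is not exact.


SJF order (ascending): [4, 10, 10, 10]
Completion times:
  Job 1: burst=4, C=4
  Job 2: burst=10, C=14
  Job 3: burst=10, C=24
  Job 4: burst=10, C=34
Average completion = 76/4 = 19.0

19.0


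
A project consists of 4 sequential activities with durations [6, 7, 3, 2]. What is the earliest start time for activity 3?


Activity 3 starts after activities 1 through 2 complete.
Predecessor durations: [6, 7]
ES = 6 + 7 = 13

13


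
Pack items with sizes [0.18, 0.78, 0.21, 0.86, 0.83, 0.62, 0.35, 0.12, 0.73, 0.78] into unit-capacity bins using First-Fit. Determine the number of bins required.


Place items sequentially using First-Fit:
  Item 0.18 -> new Bin 1
  Item 0.78 -> Bin 1 (now 0.96)
  Item 0.21 -> new Bin 2
  Item 0.86 -> new Bin 3
  Item 0.83 -> new Bin 4
  Item 0.62 -> Bin 2 (now 0.83)
  Item 0.35 -> new Bin 5
  Item 0.12 -> Bin 2 (now 0.95)
  Item 0.73 -> new Bin 6
  Item 0.78 -> new Bin 7
Total bins used = 7

7


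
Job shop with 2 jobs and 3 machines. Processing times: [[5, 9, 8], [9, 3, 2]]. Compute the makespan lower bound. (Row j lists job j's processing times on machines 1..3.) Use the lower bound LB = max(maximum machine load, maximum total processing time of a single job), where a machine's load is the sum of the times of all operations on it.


Machine loads:
  Machine 1: 5 + 9 = 14
  Machine 2: 9 + 3 = 12
  Machine 3: 8 + 2 = 10
Max machine load = 14
Job totals:
  Job 1: 22
  Job 2: 14
Max job total = 22
Lower bound = max(14, 22) = 22

22


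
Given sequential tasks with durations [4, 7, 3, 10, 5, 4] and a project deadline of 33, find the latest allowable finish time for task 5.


LF(activity 5) = deadline - sum of successor durations
Successors: activities 6 through 6 with durations [4]
Sum of successor durations = 4
LF = 33 - 4 = 29

29


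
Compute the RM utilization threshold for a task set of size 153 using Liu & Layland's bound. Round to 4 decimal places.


Compute 2^(1/153) = 1.0045406514
Subtract 1: 1.0045406514 - 1 = 0.0045406514
Multiply by n: 153 * 0.0045406514 = 0.6947196642
Round to 4 dp: 0.6947

0.6947


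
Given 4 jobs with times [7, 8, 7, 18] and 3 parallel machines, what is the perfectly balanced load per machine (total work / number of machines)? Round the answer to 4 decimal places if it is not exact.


Total processing time = 7 + 8 + 7 + 18 = 40
Number of machines = 3
Ideal balanced load = 40 / 3 = 13.3333

13.3333
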